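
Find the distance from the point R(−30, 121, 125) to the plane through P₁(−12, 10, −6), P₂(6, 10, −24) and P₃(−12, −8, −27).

9

P₁P₂ = (18, 0, −18) and P₁P₃ = (0, −18, −21), so a normal is n = P₁P₂ × P₁P₃ = (−324, 378, −324).
n = (−324, 378, −324); n·P − 9612 = 5346; |n| = 594; distance = 5346/594 = 9.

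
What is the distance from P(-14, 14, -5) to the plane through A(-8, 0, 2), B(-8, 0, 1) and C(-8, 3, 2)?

AB = (0, 0, -1) and AC = (0, 3, 0), so a normal is n = AB × AC = (3, 0, 0).
Then n·(-14, 14, -5) - (-24) = -18.
|n| = √(9 + 0 + 0) = 3, so the distance is |-18|/3 = 6.

6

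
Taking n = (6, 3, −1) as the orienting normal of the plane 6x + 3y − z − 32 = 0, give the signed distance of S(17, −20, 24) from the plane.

n·S − 32 = -14.
|n| = √46, so the signed distance is -14/√46.

-14/√46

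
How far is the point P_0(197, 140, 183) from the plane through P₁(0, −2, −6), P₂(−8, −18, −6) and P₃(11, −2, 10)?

3

P₁P₂ = (−8, −16, 0) and P₁P₃ = (11, 0, 16), so a normal is n = P₁P₂ × P₁P₃ = (−256, 128, 176).
d = |(-256)·197 + 128·140 + 176·183 − (-1312)| / √(65536 + 16384 + 30976) = |1008| / 336 = 3.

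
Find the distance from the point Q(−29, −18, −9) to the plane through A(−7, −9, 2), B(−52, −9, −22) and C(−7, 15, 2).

11/17

AB = (−45, 0, −24) and AC = (0, 24, 0), so a normal is n = AB × AC = (576, 0, −1080).
Then n·(−29, −18, −9) − (−6192) = −792.
|n| = √(331776 + 0 + 1166400) = 1224, so the distance is |-792|/1224 = 11/17.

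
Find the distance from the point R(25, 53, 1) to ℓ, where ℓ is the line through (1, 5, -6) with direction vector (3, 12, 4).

15

Direction vector d = (3, 12, 4).
AP = (24, 48, 7); AP·d = 676, |AP|² = 2929, |d|² = 169.
distance² = |AP|² − (AP·d)²/|d|² = 2929 − 456976/169 = 225, so the distance is 15.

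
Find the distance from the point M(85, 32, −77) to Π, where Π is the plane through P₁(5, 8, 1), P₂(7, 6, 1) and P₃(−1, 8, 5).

P₁P₂ = (2, −2, 0) and P₁P₃ = (−6, 0, 4), so a normal is n = P₁P₂ × P₁P₃ = (−8, −8, −12).
Then n·(85, 32, −77) − (−116) = 104.
|n| = √(64 + 64 + 144) = 4√17, so the distance is |104|/(4√17) = 26√17/17.

26/√17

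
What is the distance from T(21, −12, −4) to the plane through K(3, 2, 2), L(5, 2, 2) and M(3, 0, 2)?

6

KL = (2, 0, 0) and KM = (0, −2, 0), so a normal is n = KL × KM = (0, 0, −4).
n = (0, 0, −4); n·P − (-8) = 24; |n| = 4; distance = 24/4 = 6.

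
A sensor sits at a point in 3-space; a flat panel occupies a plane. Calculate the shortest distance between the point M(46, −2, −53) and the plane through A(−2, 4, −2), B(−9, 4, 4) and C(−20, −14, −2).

3

AB = (−7, 0, 6) and AC = (−18, −18, 0), so a normal is n = AB × AC = (108, −108, 126).
n = (108, −108, 126); n·P − (-900) = -594; |n| = 198; distance = 594/198 = 3.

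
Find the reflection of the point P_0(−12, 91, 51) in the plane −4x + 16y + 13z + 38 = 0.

(28, -69, -79)

n = (−4, 16, 13), |n|² = 441, n·P_0 − (-38) = 2205, so t = 2205/441 = 5.
Foot F = P_0 − 5·n = (8, 11, −14); the reflection is 2F − P_0 = (28, −69, −79).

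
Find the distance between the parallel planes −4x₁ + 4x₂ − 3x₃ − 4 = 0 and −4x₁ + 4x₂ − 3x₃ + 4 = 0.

Both planes have normal n = (−4, 4, −3), |n| = √41. Any point on the first plane is at distance |(-4) − 4|/|n| = 8/√41 from the second.

8/√41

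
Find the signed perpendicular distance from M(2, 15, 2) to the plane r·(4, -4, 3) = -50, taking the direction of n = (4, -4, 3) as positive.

4√41/41

n·M − (-50) = 4.
|n| = √41, so the signed distance is 4√41/41.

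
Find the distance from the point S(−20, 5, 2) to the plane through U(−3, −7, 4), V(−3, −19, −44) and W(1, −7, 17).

UV = (0, −12, −48) and UW = (4, 0, 13), so a normal is n = UV × UW = (−156, −192, 48).
Then n·(−20, 5, 2) − 2004 = 252.
|n| = √(24336 + 36864 + 2304) = 252, so the distance is |252|/252 = 1.

1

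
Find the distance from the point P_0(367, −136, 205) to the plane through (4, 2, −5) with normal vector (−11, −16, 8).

The plane has equation n·(r − (4, 2, −5)) = 0, i.e. n·r = -116.
Then n·(367, −136, 205) − (−116) = −105.
|n| = √(121 + 256 + 64) = 21, so the distance is |-105|/21 = 5.

5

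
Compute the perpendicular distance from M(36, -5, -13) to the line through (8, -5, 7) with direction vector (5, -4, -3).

8√6

Direction vector d = (5, -4, -3).
AP = (28, 0, -20); AP·d = 200, |AP|² = 1184, |d|² = 50.
distance² = |AP|² − (AP·d)²/|d|² = 1184 − 40000/50 = 384, so the distance is 8√6.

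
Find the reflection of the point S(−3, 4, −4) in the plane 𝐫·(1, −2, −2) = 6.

With n = (1, −2, −2), the signed offset is (n·S − 6)/|n|² = -9/9 = -1.
S' = S − 2t·n = (−3, 4, −4) − (-2)·(1, −2, −2) = (−1, 0, −8).

(-1, 0, -8)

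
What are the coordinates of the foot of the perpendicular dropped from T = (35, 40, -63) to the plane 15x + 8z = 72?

(640/17, 40, -1047/17)

The perpendicular from T has direction n = (15, 0, 8): r = (35, 40, -63) + t(15, 0, 8).
Substitute into the plane: n·(T + tn) = 72 gives 21 + 289t = 72, so t = 3/17.
Foot = (35, 40, -63) + (3/17)·(15, 0, 8) = (640/17, 40, -1047/17).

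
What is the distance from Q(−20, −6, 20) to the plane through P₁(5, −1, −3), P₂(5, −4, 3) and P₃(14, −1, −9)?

11/7

P₁P₂ = (0, −3, 6) and P₁P₃ = (9, 0, −6), so a normal is n = P₁P₂ × P₁P₃ = (18, 54, 27).
Then n·(−20, −6, 20) − (−45) = −99.
|n| = √(324 + 2916 + 729) = 63, so the distance is |-99|/63 = 11/7.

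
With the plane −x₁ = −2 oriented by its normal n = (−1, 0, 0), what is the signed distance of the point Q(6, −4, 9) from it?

n·Q − (-2) = -4.
|n| = 1, so the signed distance is -4/1 = -4.

-4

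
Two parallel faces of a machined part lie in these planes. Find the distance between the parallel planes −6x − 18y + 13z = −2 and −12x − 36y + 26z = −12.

4/23

Divide the second equation by 2 to match normals: −6x − 18y + 13z = -6.
Both planes have normal n = (−6, −18, 13), |n| = 23. Any point on the first plane is at distance |(-6) − (-2)|/|n| = 4/23 from the second.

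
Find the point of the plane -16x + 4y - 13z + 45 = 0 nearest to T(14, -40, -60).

n = (-16, 4, -13), |n|² = 441, and n·T − (-45) = 441.
t = 441/441 = 1, so the foot is T − t·n = (14, -40, -60) − 1·(-16, 4, -13) = (30, -44, -47).

(30, -44, -47)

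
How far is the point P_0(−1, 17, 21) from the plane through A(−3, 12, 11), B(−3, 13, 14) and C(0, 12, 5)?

AB = (0, 1, 3) and AC = (3, 0, −6), so a normal is n = AB × AC = (−6, 9, −3).
d = |(-6)·(-1) + 9·17 + (-3)·21 − 93| / √(36 + 81 + 9) = |3| / (3√14) = 1/√14.

√14/14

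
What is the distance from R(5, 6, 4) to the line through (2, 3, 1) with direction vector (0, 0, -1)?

3√2

Direction vector d = (0, 0, -1).
AP = (3, 3, 3), and AP × d = (-3, 3, 0).
|AP × d|² = 18 and |d|² = 1, so the distance is √18 = 3√2.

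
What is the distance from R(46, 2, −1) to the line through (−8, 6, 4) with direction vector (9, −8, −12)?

√1801

Direction vector d = (9, −8, −12).
AP = (54, −4, −5), and AP × d = (8, 603, −396).
|AP × d|² = 520489 and |d|² = 289, so the distance is √(520489/289) = √1801.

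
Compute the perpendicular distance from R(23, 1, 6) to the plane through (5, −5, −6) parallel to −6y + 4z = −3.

6√13/13

Parallel planes share the normal n = (0, −6, 4); since (5, −5, −6) lies on the plane, its equation is −6y + 4z = 6.
Then n·(23, 1, 6) − 6 = 12.
|n| = √(0 + 36 + 16) = 2√13, so the distance is |12|/(2√13) = 6/√13.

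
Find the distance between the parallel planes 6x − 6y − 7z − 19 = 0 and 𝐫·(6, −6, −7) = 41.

Both planes have normal n = (6, −6, −7), |n| = 11. Any point on the first plane is at distance |41 − 19|/|n| = 22/11 = 2 from the second.

2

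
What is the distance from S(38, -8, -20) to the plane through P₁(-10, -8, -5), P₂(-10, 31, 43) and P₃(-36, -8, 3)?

1/7

P₁P₂ = (0, 39, 48) and P₁P₃ = (-26, 0, 8), so a normal is n = P₁P₂ × P₁P₃ = (312, -1248, 1014).
Then n·(38, -8, -20) - 1794 = -234.
|n| = √(97344 + 1557504 + 1028196) = 1638, so the distance is |-234|/1638 = 1/7.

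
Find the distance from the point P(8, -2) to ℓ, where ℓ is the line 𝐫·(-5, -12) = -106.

90/13

d = |(-5)·8 + (-12)·(-2) − (-106)| / √(25 + 144) = |90|/13 = 90/13.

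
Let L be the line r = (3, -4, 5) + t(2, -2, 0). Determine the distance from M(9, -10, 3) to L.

Direction vector d = (2, -2, 0).
AP = (6, -6, -2), and AP × d = (-4, -4, 0).
|AP × d|² = 32 and |d|² = 8, so the distance is √(32/8) = √4 = 2.

2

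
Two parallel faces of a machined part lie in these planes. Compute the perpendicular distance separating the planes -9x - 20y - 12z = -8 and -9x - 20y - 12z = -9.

1/25

With common normal n = (-9, -20, -12) (|n| = 25), the distance is |(-8) − (-9)|/|n| = 1/25.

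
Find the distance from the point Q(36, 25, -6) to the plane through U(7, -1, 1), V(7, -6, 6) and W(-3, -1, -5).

UV = (0, -5, 5) and UW = (-10, 0, -6), so a normal is n = UV × UW = (30, -50, -50).
Then n·(36, 25, -6) - 210 = -80.
|n| = √(900 + 2500 + 2500) = 10√59, so the distance is |-80|/(10√59) = 8√59/59.

8/√59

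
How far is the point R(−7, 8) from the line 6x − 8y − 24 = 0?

d = |6·(-7) + (-8)·8 − 24| / √(36 + 64) = |-130|/10 = 13.

13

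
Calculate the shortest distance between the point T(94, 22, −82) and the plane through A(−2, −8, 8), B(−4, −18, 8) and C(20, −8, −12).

AB = (−2, −10, 0) and AC = (22, 0, −20), so a normal is n = AB × AC = (200, −40, 220).
n = (200, −40, 220); n·P − 1680 = -1800; |n| = 300; distance = 1800/300 = 6.

6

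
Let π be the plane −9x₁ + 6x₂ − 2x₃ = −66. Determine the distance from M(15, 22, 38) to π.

d = |(-9)·15 + 6·22 + (-2)·38 − (-66)| / √(81 + 36 + 4) = |-13| / 11 = 13/11.

13/11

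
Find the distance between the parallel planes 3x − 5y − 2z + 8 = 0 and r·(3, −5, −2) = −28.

20/√38

Both planes have normal n = (3, −5, −2), |n| = √38. Any point on the first plane is at distance |(-28) − (-8)|/|n| = 20/√38 from the second.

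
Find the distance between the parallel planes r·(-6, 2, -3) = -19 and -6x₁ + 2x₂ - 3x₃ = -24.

With common normal n = (-6, 2, -3) (|n| = 7), the distance is |(-19) − (-24)|/|n| = 5/7.

5/7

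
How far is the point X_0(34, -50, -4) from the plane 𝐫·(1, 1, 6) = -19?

21√38/38

d = |1·34 + 1·(-50) + 6·(-4) − (-19)| / √(1 + 1 + 36) = |-21| / √38 = 21/√38.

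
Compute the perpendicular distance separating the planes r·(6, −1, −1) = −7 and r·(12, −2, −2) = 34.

12√38/19

Divide the second equation by 2 to match normals: 6x − y − z = 17.
Both planes have normal n = (6, −1, −1), |n| = √38. Any point on the first plane is at distance |17 − (-7)|/|n| = 24/√38 from the second.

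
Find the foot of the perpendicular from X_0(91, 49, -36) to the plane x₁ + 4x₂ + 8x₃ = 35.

The perpendicular from X_0 has direction n = (1, 4, 8): r = (91, 49, -36) + t(1, 4, 8).
Substitute into the plane: n·(X_0 + tn) = 35 gives -1 + 81t = 35, so t = 4/9.
Foot = (91, 49, -36) + (4/9)·(1, 4, 8) = (823/9, 457/9, -292/9).

(823/9, 457/9, -292/9)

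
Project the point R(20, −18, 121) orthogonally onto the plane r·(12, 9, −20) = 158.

(68, 18, 41)

n = (12, 9, −20), |n|² = 625, and n·R − 158 = -2500.
t = -2500/625 = -4, so the foot is R − t·n = (20, −18, 121) − (-4)·(12, 9, −20) = (68, 18, 41).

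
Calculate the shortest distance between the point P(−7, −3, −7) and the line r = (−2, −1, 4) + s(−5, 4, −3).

10

Direction vector d = (−5, 4, −3).
AP = (−5, −2, −11); AP·d = 50, |AP|² = 150, |d|² = 50.
distance² = |AP|² − (AP·d)²/|d|² = 150 − 2500/50 = 100, so the distance is 10.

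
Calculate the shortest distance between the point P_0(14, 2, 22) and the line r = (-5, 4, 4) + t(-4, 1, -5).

Direction vector d = (-4, 1, -5).
AP = (19, -2, 18); AP·d = -168, |AP|² = 689, |d|² = 42.
distance² = |AP|² − (AP·d)²/|d|² = 689 − 28224/42 = 17, so the distance is √17.

√17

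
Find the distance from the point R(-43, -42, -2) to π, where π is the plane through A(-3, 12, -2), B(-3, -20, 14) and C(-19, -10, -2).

8/21

AB = (0, -32, 16) and AC = (-16, -22, 0), so a normal is n = AB × AC = (352, -256, -512).
n = (352, -256, -512); n·P − (-3104) = -256; |n| = 672; distance = 256/672 = 8/21.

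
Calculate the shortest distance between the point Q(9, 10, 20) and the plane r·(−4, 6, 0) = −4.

Normal vector n = (−4, 6, 0), and n·(9, 10, 20) − (−4) = 28.
|n| = √(16 + 36 + 0) = 2√13, so the distance is |28|/(2√13) = 14/√13.

14/√13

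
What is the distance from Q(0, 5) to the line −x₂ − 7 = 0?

d = |0·0 + (-1)·5 − 7| / √(0 + 1) = |-12|/1 = 12.

12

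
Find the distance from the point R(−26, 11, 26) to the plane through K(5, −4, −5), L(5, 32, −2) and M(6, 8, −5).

KL = (0, 36, 3) and KM = (1, 12, 0), so a normal is n = KL × KM = (−36, 3, −36).
Then n·(−26, 11, 26) − (−12) = 45.
|n| = √(1296 + 9 + 1296) = 51, so the distance is |45|/51 = 15/17.

15/17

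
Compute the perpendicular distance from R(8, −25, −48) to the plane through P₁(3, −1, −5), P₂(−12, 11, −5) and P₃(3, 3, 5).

P₁P₂ = (−15, 12, 0) and P₁P₃ = (0, 4, 10), so a normal is n = P₁P₂ × P₁P₃ = (120, 150, −60).
n = (120, 150, −60); n·P − 510 = -420; |n| = 90√5; distance = 420/(90√5) = 14√5/15.

14√5/15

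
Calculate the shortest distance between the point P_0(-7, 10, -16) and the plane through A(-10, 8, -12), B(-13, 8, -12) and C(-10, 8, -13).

2

AB = (-3, 0, 0) and AC = (0, 0, -1), so a normal is n = AB × AC = (0, -3, 0).
Then n·(-7, 10, -16) - (-24) = -6.
|n| = √(0 + 9 + 0) = 3, so the distance is |-6|/3 = 2.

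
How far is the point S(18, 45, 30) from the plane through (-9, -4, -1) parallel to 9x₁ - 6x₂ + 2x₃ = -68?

Parallel planes share the normal n = (9, -6, 2); since (-9, -4, -1) lies on the plane, its equation is 9x₁ - 6x₂ + 2x₃ = -59.
n = (9, -6, 2); n·P − (-59) = 11; |n| = 11; distance = 11/11 = 1.

1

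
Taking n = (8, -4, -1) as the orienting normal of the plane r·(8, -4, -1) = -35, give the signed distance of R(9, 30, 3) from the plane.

n·R − (-35) = -16.
|n| = 9, so the signed distance is -16/9.

-16/9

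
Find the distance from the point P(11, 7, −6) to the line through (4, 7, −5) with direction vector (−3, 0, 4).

Direction vector d = (−3, 0, 4).
AP = (7, 0, −1), and AP × d = (0, −25, 0).
|AP × d|² = 625 and |d|² = 25, so the distance is √(625/25) = √25 = 5.

5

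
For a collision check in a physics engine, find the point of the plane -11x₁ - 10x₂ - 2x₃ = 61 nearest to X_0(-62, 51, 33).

(-299/5, 53, 167/5)

n = (-11, -10, -2), |n|² = 225, and n·X_0 − 61 = 45.
t = 45/225 = 1/5, so the foot is X_0 − t·n = (-62, 51, 33) − (1/5)·(-11, -10, -2) = (-299/5, 53, 167/5).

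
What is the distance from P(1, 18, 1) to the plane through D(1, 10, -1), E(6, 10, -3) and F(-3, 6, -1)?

DE = (5, 0, -2) and DF = (-4, -4, 0), so a normal is n = DE × DF = (-8, 8, -20).
Then n·(1, 18, 1) - 92 = 24.
|n| = √(64 + 64 + 400) = 4√33, so the distance is |24|/(4√33) = 2√33/11.

6/√33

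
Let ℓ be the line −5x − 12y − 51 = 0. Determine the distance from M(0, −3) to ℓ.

15/13

d = |(-5)·0 + (-12)·(-3) − 51| / √(25 + 144) = |-15|/13 = 15/13.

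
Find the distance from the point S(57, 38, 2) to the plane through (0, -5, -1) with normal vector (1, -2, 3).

10√14/7

The plane has equation n·(r − (0, -5, -1)) = 0, i.e. n·r = 7.
d = |1·57 + (-2)·38 + 3·2 − 7| / √(1 + 4 + 9) = |-20| / √14 = 20/√14.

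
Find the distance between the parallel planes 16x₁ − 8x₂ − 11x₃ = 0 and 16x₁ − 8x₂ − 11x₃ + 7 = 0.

Both planes have normal n = (16, −8, −11), |n| = 21. Any point on the first plane is at distance |(-7) − 0|/|n| = 7/21 = 1/3 from the second.

1/3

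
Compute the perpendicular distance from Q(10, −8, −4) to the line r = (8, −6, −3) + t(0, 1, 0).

Direction vector d = (0, 1, 0).
AP = (2, −2, −1); AP·d = -2, |AP|² = 9, |d|² = 1.
distance² = |AP|² − (AP·d)²/|d|² = 9 − 4/1 = 5, so the distance is √5.

√5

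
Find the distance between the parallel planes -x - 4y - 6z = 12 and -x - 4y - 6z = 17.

5/√53

Both planes have normal n = (-1, -4, -6), |n| = √53. Any point on the first plane is at distance |17 − 12|/|n| = 5/√53 from the second.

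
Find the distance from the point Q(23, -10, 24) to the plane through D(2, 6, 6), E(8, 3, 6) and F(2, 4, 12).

DE = (6, -3, 0) and DF = (0, -2, 6), so a normal is n = DE × DF = (-18, -36, -12).
d = |(-18)·23 + (-36)·(-10) + (-12)·24 − (-324)| / √(324 + 1296 + 144) = |-18| / 42 = 3/7.

3/7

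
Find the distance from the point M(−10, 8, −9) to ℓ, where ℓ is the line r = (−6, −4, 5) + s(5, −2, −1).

√326

Direction vector d = (5, −2, −1).
AP = (−4, 12, −14); AP·d = -30, |AP|² = 356, |d|² = 30.
distance² = |AP|² − (AP·d)²/|d|² = 356 − 900/30 = 326, so the distance is √326.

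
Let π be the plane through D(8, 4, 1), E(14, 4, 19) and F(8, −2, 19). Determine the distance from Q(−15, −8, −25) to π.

DE = (6, 0, 18) and DF = (0, −6, 18), so a normal is n = DE × DF = (108, −108, −36).
n = (108, −108, −36); n·P − 396 = -252; |n| = 36√19; distance = 252/(36√19) = 7/√19.

7/√19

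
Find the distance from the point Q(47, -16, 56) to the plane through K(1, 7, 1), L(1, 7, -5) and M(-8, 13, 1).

KL = (0, 0, -6) and KM = (-9, 6, 0), so a normal is n = KL × KM = (36, 54, 0).
n = (36, 54, 0); n·P − 414 = 414; |n| = 18√13; distance = 414/(18√13) = 23√13/13.

23√13/13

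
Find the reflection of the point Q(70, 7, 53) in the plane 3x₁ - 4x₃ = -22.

With n = (3, 0, -4), the signed offset is (n·Q − (-22))/|n|² = 20/25 = 4/5.
Q' = Q − 2t·n = (70, 7, 53) − (8/5)·(3, 0, -4) = (326/5, 7, 297/5).

(326/5, 7, 297/5)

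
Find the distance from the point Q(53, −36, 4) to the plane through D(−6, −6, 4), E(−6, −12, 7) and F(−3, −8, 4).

DE = (0, −6, 3) and DF = (3, −2, 0), so a normal is n = DE × DF = (6, 9, 18).
Then n·(53, −36, 4) − (−18) = 84.
|n| = √(36 + 81 + 324) = 21, so the distance is |84|/21 = 4.

4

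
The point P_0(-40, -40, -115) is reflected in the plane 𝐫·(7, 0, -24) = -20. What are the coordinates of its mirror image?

(-96, -40, 77)

With n = (7, 0, -24), the signed offset is (n·P_0 − (-20))/|n|² = 2500/625 = 4.
P_0' = P_0 − 2t·n = (-40, -40, -115) − 8·(7, 0, -24) = (-96, -40, 77).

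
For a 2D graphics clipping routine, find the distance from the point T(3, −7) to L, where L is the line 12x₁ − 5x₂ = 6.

5

d = |12·3 + (-5)·(-7) − 6| / √(144 + 25) = |65|/13 = 5.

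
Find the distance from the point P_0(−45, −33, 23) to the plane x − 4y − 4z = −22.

17/√33

n = (1, −4, −4); n·P − (-22) = 17; |n| = √33; distance = 17/√33 = 17√33/33.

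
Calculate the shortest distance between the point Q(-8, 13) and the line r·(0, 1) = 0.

13

The normal to the line is n = (0, 1) with |n| = 1.
|n·Q − 0| = |13 − 0| = 13, so the distance is 13/1 = 13.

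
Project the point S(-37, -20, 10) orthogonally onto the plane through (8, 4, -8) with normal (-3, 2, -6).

The perpendicular from S has direction n = (-3, 2, -6): r = (-37, -20, 10) + μ(-3, 2, -6).
Substitute into the plane: n·(S + μn) = 32 gives 11 + 49μ = 32, so μ = 3/7.
Foot = (-37, -20, 10) + (3/7)·(-3, 2, -6) = (-268/7, -134/7, 52/7).

(-268/7, -134/7, 52/7)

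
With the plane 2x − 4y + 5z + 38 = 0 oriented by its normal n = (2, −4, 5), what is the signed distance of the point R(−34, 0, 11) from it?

5√5/3

n·R − (-38) = 25.
|n| = 3√5, so the signed distance is 5√5/3.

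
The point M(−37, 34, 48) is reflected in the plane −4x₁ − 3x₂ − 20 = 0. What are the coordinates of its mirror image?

With n = (−4, −3, 0), the signed offset is (n·M − 20)/|n|² = 26/25.
M' = M − 2t·n = (−37, 34, 48) − (52/25)·(−4, −3, 0) = (−717/25, 1006/25, 48).

(-717/25, 1006/25, 48)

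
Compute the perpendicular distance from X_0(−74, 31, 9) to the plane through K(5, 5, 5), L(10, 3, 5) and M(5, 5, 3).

28√29/29

KL = (5, −2, 0) and KM = (0, 0, −2), so a normal is n = KL × KM = (4, 10, 0).
Then n·(−74, 31, 9) − 70 = −56.
|n| = √(16 + 100 + 0) = 2√29, so the distance is |-56|/(2√29) = 28√29/29.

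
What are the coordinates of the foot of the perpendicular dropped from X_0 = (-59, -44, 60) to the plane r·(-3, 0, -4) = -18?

(-322/5, -44, 264/5)

n = (-3, 0, -4), |n|² = 25, and n·X_0 − (-18) = -45.
t = -45/25 = -9/5, so the foot is X_0 − t·n = (-59, -44, 60) − (-9/5)·(-3, 0, -4) = (-322/5, -44, 264/5).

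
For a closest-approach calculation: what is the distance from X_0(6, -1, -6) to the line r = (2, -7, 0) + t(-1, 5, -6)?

√26

Direction vector d = (-1, 5, -6).
AP = (4, 6, -6); AP·d = 62, |AP|² = 88, |d|² = 62.
distance² = |AP|² − (AP·d)²/|d|² = 88 − 3844/62 = 26, so the distance is √26.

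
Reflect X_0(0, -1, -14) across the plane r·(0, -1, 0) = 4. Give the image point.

(0, -7, -14)

With n = (0, -1, 0), the signed offset is (n·X_0 − 4)/|n|² = -3/1 = -3.
X_0' = X_0 − 2t·n = (0, -1, -14) − (-6)·(0, -1, 0) = (0, -7, -14).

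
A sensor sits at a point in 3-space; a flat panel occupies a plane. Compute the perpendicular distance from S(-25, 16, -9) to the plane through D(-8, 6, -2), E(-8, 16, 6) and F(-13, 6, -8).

27/√77

DE = (0, 10, 8) and DF = (-5, 0, -6), so a normal is n = DE × DF = (-60, -40, 50).
Then n·(-25, 16, -9) - 140 = 270.
|n| = √(3600 + 1600 + 2500) = 10√77, so the distance is |270|/(10√77) = 27/√77.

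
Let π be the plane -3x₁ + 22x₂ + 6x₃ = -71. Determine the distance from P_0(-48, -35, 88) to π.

Normal vector n = (-3, 22, 6), and n·(-48, -35, 88) - (-71) = -27.
|n| = √(9 + 484 + 36) = 23, so the distance is |-27|/23 = 27/23.

27/23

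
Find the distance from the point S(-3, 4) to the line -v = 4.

d = |0·(-3) + (-1)·4 − 4| / √(0 + 1) = |-8|/1 = 8.

8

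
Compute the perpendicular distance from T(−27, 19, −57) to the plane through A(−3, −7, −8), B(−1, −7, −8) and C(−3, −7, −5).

26

AB = (2, 0, 0) and AC = (0, 0, 3), so a normal is n = AB × AC = (0, −6, 0).
Then n·(−27, 19, −57) − 42 = −156.
|n| = √(0 + 36 + 0) = 6, so the distance is |-156|/6 = 26.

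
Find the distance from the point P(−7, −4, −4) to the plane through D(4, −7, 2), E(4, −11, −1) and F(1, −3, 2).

11/√41

DE = (0, −4, −3) and DF = (−3, 4, 0), so a normal is n = DE × DF = (12, 9, −12).
Then n·(−7, −4, −4) − (−39) = −33.
|n| = √(144 + 81 + 144) = 3√41, so the distance is |-33|/(3√41) = 11/√41.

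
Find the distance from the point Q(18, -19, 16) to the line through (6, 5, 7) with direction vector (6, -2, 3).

Direction vector d = (6, -2, 3).
AP = (12, -24, 9); AP·d = 147, |AP|² = 801, |d|² = 49.
distance² = |AP|² − (AP·d)²/|d|² = 801 − 21609/49 = 360, so the distance is 6√10.

6√10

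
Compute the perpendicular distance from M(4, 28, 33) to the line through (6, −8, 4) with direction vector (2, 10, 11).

Direction vector d = (2, 10, 11).
AP = (−2, 36, 29); AP·d = 675, |AP|² = 2141, |d|² = 225.
distance² = |AP|² − (AP·d)²/|d|² = 2141 − 455625/225 = 116, so the distance is 2√29.

2√29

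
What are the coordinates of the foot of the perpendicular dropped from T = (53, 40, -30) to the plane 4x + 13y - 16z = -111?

(41, 1, 18)

n = (4, 13, -16), |n|² = 441, and n·T − (-111) = 1323.
t = 1323/441 = 3, so the foot is T − t·n = (53, 40, -30) − 3·(4, 13, -16) = (41, 1, 18).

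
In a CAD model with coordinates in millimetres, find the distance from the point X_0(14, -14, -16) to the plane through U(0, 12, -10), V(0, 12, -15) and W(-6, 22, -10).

4√34/17

UV = (0, 0, -5) and UW = (-6, 10, 0), so a normal is n = UV × UW = (50, 30, 0).
d = |50·14 + 30·(-14) − 360| / √(2500 + 900 + 0) = |-80| / (10√34) = 8/√34.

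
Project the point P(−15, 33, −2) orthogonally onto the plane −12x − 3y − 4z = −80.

(-3, 36, 2)

n = (−12, −3, −4), |n|² = 169, and n·P − (-80) = 169.
t = 169/169 = 1, so the foot is P − t·n = (−15, 33, −2) − 1·(−12, −3, −4) = (−3, 36, 2).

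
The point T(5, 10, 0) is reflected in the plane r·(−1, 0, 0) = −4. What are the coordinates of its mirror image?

(3, 10, 0)

n = (−1, 0, 0), |n|² = 1, n·T − (-4) = -1, so t = -1/1 = -1.
Foot F = T − (-1)·n = (4, 10, 0); the reflection is 2F − T = (3, 10, 0).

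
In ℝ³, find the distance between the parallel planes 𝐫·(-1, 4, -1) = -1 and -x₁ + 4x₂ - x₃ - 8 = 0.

3/√2

Both planes have normal n = (-1, 4, -1), |n| = 3√2. Any point on the first plane is at distance |8 − (-1)|/|n| = 9/(3√2) = 3/√2 from the second.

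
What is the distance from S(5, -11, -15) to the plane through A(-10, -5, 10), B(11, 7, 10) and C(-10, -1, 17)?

AB = (21, 12, 0) and AC = (0, 4, 7), so a normal is n = AB × AC = (84, -147, 84).
Then n·(5, -11, -15) - 735 = 42.
|n| = √(7056 + 21609 + 7056) = 189, so the distance is |42|/189 = 2/9.

2/9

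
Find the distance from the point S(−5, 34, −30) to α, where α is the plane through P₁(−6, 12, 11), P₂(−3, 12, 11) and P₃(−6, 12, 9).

22

P₁P₂ = (3, 0, 0) and P₁P₃ = (0, 0, −2), so a normal is n = P₁P₂ × P₁P₃ = (0, 6, 0).
Then n·(−5, 34, −30) − 72 = 132.
|n| = √(0 + 36 + 0) = 6, so the distance is |132|/6 = 22.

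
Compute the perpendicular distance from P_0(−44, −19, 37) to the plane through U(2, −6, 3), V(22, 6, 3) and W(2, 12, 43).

14/25

UV = (20, 12, 0) and UW = (0, 18, 40), so a normal is n = UV × UW = (480, −800, 360).
n = (480, −800, 360); n·P − 6840 = 560; |n| = 1000; distance = 560/1000 = 14/25.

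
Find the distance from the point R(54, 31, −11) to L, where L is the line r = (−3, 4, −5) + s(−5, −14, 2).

3√221

Direction vector d = (−5, −14, 2).
AP = (57, 27, −6); AP·d = -675, |AP|² = 4014, |d|² = 225.
distance² = |AP|² − (AP·d)²/|d|² = 4014 − 455625/225 = 1989, so the distance is 3√221.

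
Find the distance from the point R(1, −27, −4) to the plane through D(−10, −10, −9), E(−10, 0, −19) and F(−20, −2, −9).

8√66/33

DE = (0, 10, −10) and DF = (−10, 8, 0), so a normal is n = DE × DF = (80, 100, 100).
Then n·(1, −27, −4) − (−2700) = −320.
|n| = √(6400 + 10000 + 10000) = 20√66, so the distance is |-320|/(20√66) = 8√66/33.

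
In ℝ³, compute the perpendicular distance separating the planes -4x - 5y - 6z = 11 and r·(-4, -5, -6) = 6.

Both planes have normal n = (-4, -5, -6), |n| = √77. Any point on the first plane is at distance |6 − 11|/|n| = 5/√77 = 5√77/77 from the second.

5√77/77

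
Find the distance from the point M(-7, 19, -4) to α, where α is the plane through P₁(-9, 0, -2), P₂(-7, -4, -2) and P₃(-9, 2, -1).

9

P₁P₂ = (2, -4, 0) and P₁P₃ = (0, 2, 1), so a normal is n = P₁P₂ × P₁P₃ = (-4, -2, 4).
d = |(-4)·(-7) + (-2)·19 + 4·(-4) − 28| / √(16 + 4 + 16) = |-54| / 6 = 9.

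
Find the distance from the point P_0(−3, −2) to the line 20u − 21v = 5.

The normal to the line is n = (20, −21) with |n| = 29.
|n·P_0 − 5| = |-18 − 5| = 23, so the distance is 23/29.

23/29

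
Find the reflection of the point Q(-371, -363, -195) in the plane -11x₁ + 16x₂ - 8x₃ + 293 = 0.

n = (-11, 16, -8), |n|² = 441, n·Q − (-293) = 126, so t = 126/441 = 2/7.
Foot F = Q − (2/7)·n = (-2575/7, -2573/7, -1349/7); the reflection is 2F − Q = (-2553/7, -2605/7, -1333/7).

(-2553/7, -2605/7, -1333/7)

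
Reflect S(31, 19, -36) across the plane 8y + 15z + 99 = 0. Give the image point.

With n = (0, 8, 15), the signed offset is (n·S − (-99))/|n|² = -289/289 = -1.
S' = S − 2t·n = (31, 19, -36) − (-2)·(0, 8, 15) = (31, 35, -6).

(31, 35, -6)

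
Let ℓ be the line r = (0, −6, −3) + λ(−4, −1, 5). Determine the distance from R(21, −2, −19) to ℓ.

Direction vector d = (−4, −1, 5).
AP = (21, 4, −16), and AP × d = (4, −41, −5).
|AP × d|² = 1722 and |d|² = 42, so the distance is √(1722/42) = √41.

√41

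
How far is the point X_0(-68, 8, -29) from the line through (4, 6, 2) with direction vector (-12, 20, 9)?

2√1381

Direction vector d = (-12, 20, 9).
AP = (-72, 2, -31); AP·d = 625, |AP|² = 6149, |d|² = 625.
distance² = |AP|² − (AP·d)²/|d|² = 6149 − 390625/625 = 5524, so the distance is 2√1381.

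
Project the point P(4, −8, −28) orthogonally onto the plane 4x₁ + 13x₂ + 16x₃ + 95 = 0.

n = (4, 13, 16), |n|² = 441, and n·P − (-95) = -441.
t = -441/441 = -1, so the foot is P − t·n = (4, −8, −28) − (-1)·(4, 13, 16) = (8, 5, −12).

(8, 5, -12)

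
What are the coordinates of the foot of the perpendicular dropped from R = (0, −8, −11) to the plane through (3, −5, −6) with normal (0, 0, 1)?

(0, -8, -6)

The perpendicular from R has direction n = (0, 0, 1): r = (0, −8, −11) + μ(0, 0, 1).
Substitute into the plane: n·(R + μn) = -6 gives -11 + 1μ = -6, so μ = 5.
Foot = (0, −8, −11) + 5·(0, 0, 1) = (0, −8, −6).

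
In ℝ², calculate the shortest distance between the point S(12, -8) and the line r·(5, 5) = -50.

d = |5·12 + 5·(-8) − (-50)| / √(25 + 25) = |70|/(5√2) = 7√2.

7√2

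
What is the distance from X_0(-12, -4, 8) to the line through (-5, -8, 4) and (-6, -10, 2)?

A direction vector is d = (-1, -2, -2).
AP = (-7, 4, 4); AP·d = -9, |AP|² = 81, |d|² = 9.
distance² = |AP|² − (AP·d)²/|d|² = 81 − 81/9 = 72, so the distance is 6√2.

6√2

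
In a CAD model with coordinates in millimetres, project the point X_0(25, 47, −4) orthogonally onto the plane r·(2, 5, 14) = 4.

(23, 42, -18)

The perpendicular from X_0 has direction n = (2, 5, 14): r = (25, 47, −4) + t(2, 5, 14).
Substitute into the plane: n·(X_0 + tn) = 4 gives 229 + 225t = 4, so t = -1.
Foot = (25, 47, −4) + (-1)·(2, 5, 14) = (23, 42, −18).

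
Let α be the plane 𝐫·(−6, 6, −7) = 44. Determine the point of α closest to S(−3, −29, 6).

(-15, -17, -8)

n = (−6, 6, −7), |n|² = 121, and n·S − 44 = -242.
t = -242/121 = -2, so the foot is S − t·n = (−3, −29, 6) − (-2)·(−6, 6, −7) = (−15, −17, −8).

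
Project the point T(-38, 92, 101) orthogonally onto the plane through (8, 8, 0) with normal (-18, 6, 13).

n = (-18, 6, 13), |n|² = 529, and n·T − (-96) = 2645.
t = 2645/529 = 5, so the foot is T − t·n = (-38, 92, 101) − 5·(-18, 6, 13) = (52, 62, 36).

(52, 62, 36)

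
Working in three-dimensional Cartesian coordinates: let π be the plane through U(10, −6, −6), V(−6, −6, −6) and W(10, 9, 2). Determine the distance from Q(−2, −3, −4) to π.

6/17

UV = (−16, 0, 0) and UW = (0, 15, 8), so a normal is n = UV × UW = (0, 128, −240).
d = |128·(-3) + (-240)·(-4) − 672| / √(0 + 16384 + 57600) = |-96| / 272 = 6/17.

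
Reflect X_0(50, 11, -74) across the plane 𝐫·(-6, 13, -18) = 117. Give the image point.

With n = (-6, 13, -18), the signed offset is (n·X_0 − 117)/|n|² = 1058/529 = 2.
X_0' = X_0 − 2t·n = (50, 11, -74) − 4·(-6, 13, -18) = (74, -41, -2).

(74, -41, -2)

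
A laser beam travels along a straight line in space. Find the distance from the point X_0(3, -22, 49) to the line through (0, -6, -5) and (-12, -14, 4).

45

A direction vector is d = (-12, -8, 9).
AP = (3, -16, 54), and AP × d = (288, -675, -216).
|AP × d|² = 585225 and |d|² = 289, so the distance is √(585225/289) = √2025 = 45.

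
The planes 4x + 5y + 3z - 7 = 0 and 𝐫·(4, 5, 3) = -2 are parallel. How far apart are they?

With common normal n = (4, 5, 3) (|n| = 5√2), the distance is |7 − (-2)|/|n| = 9/(5√2).

9√2/10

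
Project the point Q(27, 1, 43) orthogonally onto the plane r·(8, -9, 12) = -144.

(3, 28, 7)

n = (8, -9, 12), |n|² = 289, and n·Q − (-144) = 867.
t = 867/289 = 3, so the foot is Q − t·n = (27, 1, 43) − 3·(8, -9, 12) = (3, 28, 7).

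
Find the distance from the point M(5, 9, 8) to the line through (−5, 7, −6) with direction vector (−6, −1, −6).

2√2

Direction vector d = (−6, −1, −6).
AP = (10, 2, 14); AP·d = -146, |AP|² = 300, |d|² = 73.
distance² = |AP|² − (AP·d)²/|d|² = 300 − 21316/73 = 8, so the distance is 2√2.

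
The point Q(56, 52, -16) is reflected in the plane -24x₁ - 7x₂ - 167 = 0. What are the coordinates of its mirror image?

(-88, 10, -16)

n = (-24, -7, 0), |n|² = 625, n·Q − 167 = -1875, so t = -1875/625 = -3.
Foot F = Q − (-3)·n = (-16, 31, -16); the reflection is 2F − Q = (-88, 10, -16).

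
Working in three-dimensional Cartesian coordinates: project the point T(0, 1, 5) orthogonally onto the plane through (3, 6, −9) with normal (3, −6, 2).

n = (3, −6, 2), |n|² = 49, and n·T − (-45) = 49.
t = 49/49 = 1, so the foot is T − t·n = (0, 1, 5) − 1·(3, −6, 2) = (−3, 7, 3).

(-3, 7, 3)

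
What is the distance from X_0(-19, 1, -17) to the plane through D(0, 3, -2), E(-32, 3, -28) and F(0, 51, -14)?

1/21

DE = (-32, 0, -26) and DF = (0, 48, -12), so a normal is n = DE × DF = (1248, -384, -1536).
d = |1248·(-19) + (-384)·1 + (-1536)·(-17) − 1920| / √(1557504 + 147456 + 2359296) = |96| / 2016 = 1/21.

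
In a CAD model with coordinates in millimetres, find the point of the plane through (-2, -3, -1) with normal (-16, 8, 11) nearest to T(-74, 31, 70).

(6, -9, 15)

The perpendicular from T has direction n = (-16, 8, 11): r = (-74, 31, 70) + λ(-16, 8, 11).
Substitute into the plane: n·(T + λn) = -3 gives 2202 + 441λ = -3, so λ = -5.
Foot = (-74, 31, 70) + (-5)·(-16, 8, 11) = (6, -9, 15).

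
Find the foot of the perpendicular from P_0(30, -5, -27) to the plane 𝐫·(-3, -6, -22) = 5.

(33, 1, -5)

n = (-3, -6, -22), |n|² = 529, and n·P_0 − 5 = 529.
t = 529/529 = 1, so the foot is P_0 − t·n = (30, -5, -27) − 1·(-3, -6, -22) = (33, 1, -5).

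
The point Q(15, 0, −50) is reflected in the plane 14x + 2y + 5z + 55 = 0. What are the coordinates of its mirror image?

With n = (14, 2, 5), the signed offset is (n·Q − (-55))/|n|² = 15/225 = 1/15.
Q' = Q − 2t·n = (15, 0, −50) − (2/15)·(14, 2, 5) = (197/15, −4/15, −152/3).

(197/15, -4/15, -152/3)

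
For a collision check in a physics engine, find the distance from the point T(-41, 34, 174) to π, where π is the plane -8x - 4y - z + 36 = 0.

6

Normal vector n = (-8, -4, -1), and n·(-41, 34, 174) - (-36) = 54.
|n| = √(64 + 16 + 1) = 9, so the distance is |54|/9 = 6.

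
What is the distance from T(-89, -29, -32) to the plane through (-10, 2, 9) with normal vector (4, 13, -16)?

The plane has equation n·(r − (-10, 2, 9)) = 0, i.e. n·r = -158.
Then n·(-89, -29, -32) - (-158) = -63.
|n| = √(16 + 169 + 256) = 21, so the distance is |-63|/21 = 3.

3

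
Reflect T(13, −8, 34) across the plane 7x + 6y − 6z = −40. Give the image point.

(27, 4, 22)

n = (7, 6, −6), |n|² = 121, n·T − (-40) = -121, so t = -121/121 = -1.
Foot F = T − (-1)·n = (20, −2, 28); the reflection is 2F − T = (27, 4, 22).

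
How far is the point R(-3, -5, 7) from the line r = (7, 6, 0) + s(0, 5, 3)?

Direction vector d = (0, 5, 3).
AP = (-10, -11, 7), and AP × d = (-68, 30, -50).
|AP × d|² = 8024 and |d|² = 34, so the distance is √(8024/34) = √236 = 2√59.

2√59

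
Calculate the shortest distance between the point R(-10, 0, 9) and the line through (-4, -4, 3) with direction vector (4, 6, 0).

Direction vector d = (4, 6, 0).
AP = (-6, 4, 6); AP·d = 0, |AP|² = 88, |d|² = 52.
distance² = |AP|² − (AP·d)²/|d|² = 88 − 0/52 = 88, so the distance is 2√22.

2√22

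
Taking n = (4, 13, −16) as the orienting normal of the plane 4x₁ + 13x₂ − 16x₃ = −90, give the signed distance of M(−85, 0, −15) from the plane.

n·M − (-90) = -10.
|n| = 21, so the signed distance is -10/21.

-10/21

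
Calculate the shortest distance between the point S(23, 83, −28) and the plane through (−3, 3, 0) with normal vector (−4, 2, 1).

The plane has equation n·(r − (−3, 3, 0)) = 0, i.e. n·r = 18.
Then n·(23, 83, −28) − 18 = 28.
|n| = √(16 + 4 + 1) = √21, so the distance is |28|/√21 = 28/√21.

28/√21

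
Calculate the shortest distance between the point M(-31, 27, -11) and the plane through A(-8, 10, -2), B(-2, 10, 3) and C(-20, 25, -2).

√77/11

AB = (6, 0, 5) and AC = (-12, 15, 0), so a normal is n = AB × AC = (-75, -60, 90).
Then n·(-31, 27, -11) - (-180) = -105.
|n| = √(5625 + 3600 + 8100) = 15√77, so the distance is |-105|/(15√77) = 7/√77.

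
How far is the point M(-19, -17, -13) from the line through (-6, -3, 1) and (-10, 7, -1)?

3√59

A direction vector is d = (-4, 10, -2).
AP = (-13, -14, -14), and AP × d = (168, 30, -186).
|AP × d|² = 63720 and |d|² = 120, so the distance is √(63720/120) = √531 = 3√59.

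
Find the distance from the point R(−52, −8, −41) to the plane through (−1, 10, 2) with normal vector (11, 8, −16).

17/21

The plane has equation n·(r − (−1, 10, 2)) = 0, i.e. n·r = 37.
n = (11, 8, −16); n·P − 37 = -17; |n| = 21; distance = 17/21.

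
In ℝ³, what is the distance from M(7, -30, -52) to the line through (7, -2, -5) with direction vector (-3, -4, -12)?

Direction vector d = (-3, -4, -12).
AP = (0, -28, -47), and AP × d = (148, 141, -84).
|AP × d|² = 48841 and |d|² = 169, so the distance is √(48841/169) = √289 = 17.

17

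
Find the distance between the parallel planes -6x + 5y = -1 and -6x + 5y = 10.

With common normal n = (-6, 5, 0) (|n| = √61), the distance is |(-1) − 10|/|n| = 11/√61 = 11√61/61.

11√61/61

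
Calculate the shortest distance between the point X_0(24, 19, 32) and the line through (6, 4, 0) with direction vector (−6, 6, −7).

33

Direction vector d = (−6, 6, −7).
AP = (18, 15, 32), and AP × d = (−297, −66, 198).
|AP × d|² = 131769 and |d|² = 121, so the distance is √(131769/121) = √1089 = 33.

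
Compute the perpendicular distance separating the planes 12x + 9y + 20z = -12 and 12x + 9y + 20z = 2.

14/25

Both planes have normal n = (12, 9, 20), |n| = 25. Any point on the first plane is at distance |2 − (-12)|/|n| = 14/25 from the second.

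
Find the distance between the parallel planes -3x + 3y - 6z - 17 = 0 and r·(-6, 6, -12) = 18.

8/(3√6)

Divide the second equation by 2 to match normals: -3x + 3y - 6z = 9.
Both planes have normal n = (-3, 3, -6), |n| = 3√6. Any point on the first plane is at distance |9 − 17|/|n| = 8/(3√6) = 4√6/9 from the second.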